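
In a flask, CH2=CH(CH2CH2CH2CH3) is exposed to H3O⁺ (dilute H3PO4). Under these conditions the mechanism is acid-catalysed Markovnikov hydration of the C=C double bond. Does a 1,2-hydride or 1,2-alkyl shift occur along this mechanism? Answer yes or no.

no

The first-formed carbocation is secondary.
No single 1,2-shift to an adjacent carbon would produce a more-substituted cation than the one already present, so no rearrangement occurs.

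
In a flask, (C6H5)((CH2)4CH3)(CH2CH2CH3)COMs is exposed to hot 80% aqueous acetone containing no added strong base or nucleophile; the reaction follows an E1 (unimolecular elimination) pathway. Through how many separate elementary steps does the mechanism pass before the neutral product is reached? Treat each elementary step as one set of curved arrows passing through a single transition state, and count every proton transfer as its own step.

2

Step 1: Unassisted departure of MsO⁻ (taking the C–O bonding pair) generates a tertiary carbocation.
(No 1,2-shift: no single shift to an adjacent carbon would give a more stable cation.)
Step 2: A weak base (a water molecule from the solvent) removes a proton from a carbon adjacent to the cationic centre; the electrons of that C–H bond become the new π(C=C) bond, giving the alkene.
Total: 2 elementary steps.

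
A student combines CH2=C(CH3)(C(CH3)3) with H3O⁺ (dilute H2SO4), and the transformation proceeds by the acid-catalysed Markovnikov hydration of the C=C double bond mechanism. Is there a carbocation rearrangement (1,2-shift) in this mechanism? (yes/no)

no

The first-formed carbocation is tertiary.
No single 1,2-shift to an adjacent carbon would produce a more-substituted cation than the one already present, so no rearrangement occurs.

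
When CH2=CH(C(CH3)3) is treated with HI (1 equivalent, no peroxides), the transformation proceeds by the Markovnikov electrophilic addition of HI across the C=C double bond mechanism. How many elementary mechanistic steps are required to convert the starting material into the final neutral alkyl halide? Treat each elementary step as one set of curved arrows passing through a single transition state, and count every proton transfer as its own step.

Step 1: Protonation of the alkene by HI: the π bond acts as the nucleophile and picks up H⁺, giving the more stable (Markovnikov) secondary carbocation. The H–I bond breaks heterolytically, releasing I⁻.
Step 2: A 1,2-methyl shift from the adjacent tert-butyl carbon moves the positive charge from the secondary centre to an adjacent carbon, generating a more stable tertiary carbocation.
Step 3: Nucleophilic attack by I⁻ on the carbocation completes the addition, giving R–I.
Total: 3 elementary steps.

3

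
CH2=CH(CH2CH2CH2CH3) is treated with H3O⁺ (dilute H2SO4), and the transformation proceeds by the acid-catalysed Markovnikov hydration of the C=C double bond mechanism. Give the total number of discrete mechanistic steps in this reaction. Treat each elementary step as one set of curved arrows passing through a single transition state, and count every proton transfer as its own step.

3

Step 1: Protonation of the alkene by H3O⁺: the π bond acts as the nucleophile and picks up H⁺, giving the more stable (Markovnikov) secondary carbocation. H2O is released.
(No 1,2-shift: no single shift to an adjacent carbon would give a more stable cation.)
Step 2: A lone pair on the oxygen of H2O attacks the carbocation, forming a C–O bond and an oxonium ion (a protonated alcohol).
Step 3: Deprotonation of the oxonium ion by a water molecule delivers the neutral alcohol and regenerates the acid catalyst.
Total: 3 elementary steps.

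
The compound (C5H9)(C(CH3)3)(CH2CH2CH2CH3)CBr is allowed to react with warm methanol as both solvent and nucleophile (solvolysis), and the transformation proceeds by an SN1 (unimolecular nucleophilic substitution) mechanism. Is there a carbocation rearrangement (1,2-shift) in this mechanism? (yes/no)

The first-formed carbocation is tertiary.
No single 1,2-shift to an adjacent carbon would produce a more-substituted cation than the one already present, so no rearrangement occurs.

no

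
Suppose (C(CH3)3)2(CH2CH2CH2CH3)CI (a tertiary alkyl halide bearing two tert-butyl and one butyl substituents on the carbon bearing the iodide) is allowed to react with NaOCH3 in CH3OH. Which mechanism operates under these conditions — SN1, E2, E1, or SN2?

Conditions: a strong base with a tertiary substrate bearing a β-hydrogen.
These conditions are the textbook signature of the E2 pathway.
A strong (often hindered) base removes a β-H in concert with loss of the leaving group — bimolecular elimination.

E2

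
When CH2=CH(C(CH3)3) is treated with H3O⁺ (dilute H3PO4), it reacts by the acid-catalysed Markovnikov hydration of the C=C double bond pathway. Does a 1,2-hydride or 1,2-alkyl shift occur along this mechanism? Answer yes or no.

The first-formed carbocation is secondary.
The adjacent tert-butyl carbon has no hydrogen but bears methyl groups; migration of one methyl with its bonding pair (a 1,2-methyl shift) places the charge on a tertiary centre.
Tertiary is more stable than secondary, so the shift occurs.

yes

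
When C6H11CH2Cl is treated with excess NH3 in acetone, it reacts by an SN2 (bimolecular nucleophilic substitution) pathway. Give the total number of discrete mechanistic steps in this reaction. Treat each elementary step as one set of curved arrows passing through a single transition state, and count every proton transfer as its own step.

2

Step 1: A lone pair on the N of NH3 attacks the α-carbon from the back side while the C–Cl bond breaks; both bonding electrons leave with Cl⁻. The product of this concerted step is an alkylammonium ion.
Step 2: A second equivalent of NH3 removes a proton from the N, giving the neutral product.
Total: 2 elementary steps.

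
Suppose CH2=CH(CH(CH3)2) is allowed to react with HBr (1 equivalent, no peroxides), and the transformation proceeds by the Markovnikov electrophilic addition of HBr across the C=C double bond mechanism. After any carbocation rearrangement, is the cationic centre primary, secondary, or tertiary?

tertiary

Step 1: Electrophilic addition begins with the π(C=C) electrons forming a bond to the proton of HBr. Following Markovnikov's rule, the resulting cation is secondary. The H–Br bond breaks heterolytically, releasing Br⁻.
Step 2: A 1,2-hydride shift from the adjacent isopropyl carbon moves the positive charge from the secondary centre to an adjacent carbon, generating a more stable tertiary carbocation.
The cation rearranges from secondary to tertiary via a 1,2-hydride shift from the adjacent isopropyl carbon; the tertiary cation is what reacts next.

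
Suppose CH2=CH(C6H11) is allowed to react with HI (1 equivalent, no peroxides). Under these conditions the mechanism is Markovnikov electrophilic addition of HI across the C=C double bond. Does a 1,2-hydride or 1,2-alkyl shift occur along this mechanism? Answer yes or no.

The first-formed carbocation is secondary.
The adjacent cyclohexyl carbon already bears 2 other carbon substituents and has a hydrogen to migrate; after a 1,2-hydride shift from that carbon the positive charge sits on a tertiary centre.
Tertiary is more stable than secondary, so the shift occurs.

yes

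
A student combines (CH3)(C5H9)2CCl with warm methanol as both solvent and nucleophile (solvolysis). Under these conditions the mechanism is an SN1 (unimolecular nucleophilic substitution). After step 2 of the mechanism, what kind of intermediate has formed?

Step 1: Unassisted departure of Cl⁻ (taking the C–Cl bonding pair) generates a tertiary carbocation.
Step 2: Nucleophilic capture: the oxygen of CH3OH bonds to the cationic carbon, producing an oxonium-ion intermediate.
After step 2 the species present is an oxonium ion.

oxonium ion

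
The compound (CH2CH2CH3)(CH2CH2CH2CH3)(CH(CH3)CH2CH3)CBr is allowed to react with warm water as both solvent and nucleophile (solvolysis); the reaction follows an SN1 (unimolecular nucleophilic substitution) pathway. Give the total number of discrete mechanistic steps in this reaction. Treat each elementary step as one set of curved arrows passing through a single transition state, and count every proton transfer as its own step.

3

Step 1: Ionisation: the C–Br σ-bond cleaves heterolytically; both bonding electrons depart with Br⁻, leaving a tertiary carbocation at the α-carbon.
(No 1,2-shift: no single shift to an adjacent carbon would give a more stable cation.)
Step 2: A lone pair on the oxygen of H2O attacks the carbocation, forming a new C–O σ-bond and an oxonium ion.
Step 3: A second solvent molecule removes the proton on oxygen, giving the neutral alcohol product.
Total: 3 elementary steps.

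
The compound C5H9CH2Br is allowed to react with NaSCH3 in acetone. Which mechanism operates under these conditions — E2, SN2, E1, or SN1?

Conditions: a primary substrate with a strong nucleophile in the polar aprotic solvent acetone.
These conditions are the textbook signature of the SN2 pathway.
An unhindered substrate with a strong nucleophile in a polar aprotic solvent favours one-step backside displacement.

SN2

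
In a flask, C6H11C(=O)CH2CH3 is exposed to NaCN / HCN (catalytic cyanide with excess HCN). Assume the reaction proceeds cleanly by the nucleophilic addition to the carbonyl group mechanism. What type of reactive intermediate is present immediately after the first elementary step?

Step 1: Nucleophilic addition: CN⁻ adds to the carbonyl carbon, pushing the π(C=O) electron pair onto oxygen and giving a tetrahedral alkoxide.
After step 1 the species present is a tetrahedral alkoxide intermediate.

tetrahedral alkoxide intermediate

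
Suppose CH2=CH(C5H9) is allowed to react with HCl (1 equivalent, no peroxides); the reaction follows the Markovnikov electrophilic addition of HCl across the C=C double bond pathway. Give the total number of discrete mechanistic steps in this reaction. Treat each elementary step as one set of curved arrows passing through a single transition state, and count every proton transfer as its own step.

Step 1: The π electrons of the C=C bond attack a proton of HCl; Markovnikov addition places the new C–H on the less-substituted alkene carbon, so the positive charge ends up on the more-substituted carbon — a secondary carbocation. The H–Cl bond breaks heterolytically, releasing Cl⁻.
Step 2: Carbocation rearrangement: a 1,2-hydride shift from the adjacent cyclopentyl carbon converts the initially-formed secondary cation into the more stable tertiary cation.
Step 3: Cl⁻ captures the cation: a lone pair on Cl⁻ fills the empty p orbital, producing the alkyl halide product.
Total: 3 elementary steps.

3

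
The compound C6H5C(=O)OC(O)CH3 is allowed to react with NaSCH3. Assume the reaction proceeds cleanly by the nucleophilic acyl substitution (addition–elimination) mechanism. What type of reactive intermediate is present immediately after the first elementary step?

Step 1: A lone pair on the S of CH3S⁻ attacks the electrophilic acyl carbon; the π(C=O) electrons move onto oxygen, giving a tetrahedral intermediate.
After step 1 the species present is a tetrahedral intermediate.

tetrahedral intermediate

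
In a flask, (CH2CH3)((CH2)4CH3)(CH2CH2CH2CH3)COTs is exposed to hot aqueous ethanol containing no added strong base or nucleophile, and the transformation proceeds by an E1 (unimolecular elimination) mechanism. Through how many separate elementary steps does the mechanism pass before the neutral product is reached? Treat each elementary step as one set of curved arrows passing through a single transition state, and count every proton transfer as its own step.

2

Step 1: Rate-determining heterolysis of the C–O bond gives TsO⁻ and a tertiary carbocation.
(No 1,2-shift: no single shift to an adjacent carbon would give a more stable cation.)
Step 2: Loss of a β-proton to a water (or ethanol) molecule of the solvent: the C–H bonding pair collapses toward the cationic carbon to form the C=C π bond, yielding the alkene.
Total: 2 elementary steps.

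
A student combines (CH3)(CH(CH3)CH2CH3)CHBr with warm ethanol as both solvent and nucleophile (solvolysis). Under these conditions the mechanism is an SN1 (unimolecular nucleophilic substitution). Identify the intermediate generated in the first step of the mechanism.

secondary carbocation

Step 1: Rate-determining heterolysis of the C–Br bond gives Br⁻ and a secondary carbocation.
After step 1 the species present is a secondary carbocation.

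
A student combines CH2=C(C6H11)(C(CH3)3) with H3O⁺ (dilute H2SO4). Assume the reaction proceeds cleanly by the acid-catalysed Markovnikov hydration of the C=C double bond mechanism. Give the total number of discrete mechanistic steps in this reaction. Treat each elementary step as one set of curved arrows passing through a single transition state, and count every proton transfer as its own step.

3

Step 1: The π electrons of the C=C bond attack a proton of H3O⁺; Markovnikov addition places the new C–H on the less-substituted alkene carbon, so the positive charge ends up on the more-substituted carbon — a tertiary carbocation. H2O is released.
(No 1,2-shift: no single shift to an adjacent carbon would give a more stable cation.)
Step 2: A lone pair on the oxygen of H2O attacks the carbocation, forming a C–O bond and an oxonium ion (a protonated alcohol).
Step 3: Deprotonation of the oxonium ion by a water molecule delivers the neutral alcohol and regenerates the acid catalyst.
Total: 3 elementary steps.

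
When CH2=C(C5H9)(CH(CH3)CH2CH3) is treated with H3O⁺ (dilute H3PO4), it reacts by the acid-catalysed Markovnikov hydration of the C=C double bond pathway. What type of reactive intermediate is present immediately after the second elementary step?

oxonium ion

Step 1: Electrophilic addition begins with the π(C=C) electrons forming a bond to the proton of H3O⁺. Following Markovnikov's rule, the resulting cation is tertiary. H2O is released.
Step 2: Nucleophilic capture of the cation by H2O produces the protonated alcohol (an oxonium ion).
After step 2 the species present is an oxonium ion.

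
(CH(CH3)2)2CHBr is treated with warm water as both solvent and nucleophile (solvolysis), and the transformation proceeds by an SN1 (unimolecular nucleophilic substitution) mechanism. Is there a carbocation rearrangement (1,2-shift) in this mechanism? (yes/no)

yes

The first-formed carbocation is secondary.
The adjacent isopropyl carbon already bears 2 other carbon substituents and has a hydrogen to migrate; after a 1,2-hydride shift from that carbon the positive charge sits on a tertiary centre.
Tertiary is more stable than secondary, so the shift occurs.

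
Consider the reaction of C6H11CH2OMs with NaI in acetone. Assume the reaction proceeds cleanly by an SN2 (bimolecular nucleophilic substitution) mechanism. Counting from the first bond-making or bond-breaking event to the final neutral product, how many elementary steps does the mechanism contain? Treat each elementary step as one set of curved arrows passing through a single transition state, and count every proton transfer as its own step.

Step 1: Backside attack by I⁻ on the carbon bearing the mesylate: the new C–I bond forms as the C–O bond breaks, with Walden inversion at carbon.
Total: 1 elementary step.

1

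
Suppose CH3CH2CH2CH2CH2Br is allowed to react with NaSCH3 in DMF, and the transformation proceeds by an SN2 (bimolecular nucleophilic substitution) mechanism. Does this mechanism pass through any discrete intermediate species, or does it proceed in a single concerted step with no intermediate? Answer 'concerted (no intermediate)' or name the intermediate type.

concerted (no intermediate)

The methanethiolate nucleophile donates a lone pair from S to the α-carbon in a backside attack; simultaneously the C–Br σ-bond breaks and both of its electrons leave with Br⁻. One concerted step with inversion of configuration.
All bond changes occur in one transition state; no discrete intermediate is formed.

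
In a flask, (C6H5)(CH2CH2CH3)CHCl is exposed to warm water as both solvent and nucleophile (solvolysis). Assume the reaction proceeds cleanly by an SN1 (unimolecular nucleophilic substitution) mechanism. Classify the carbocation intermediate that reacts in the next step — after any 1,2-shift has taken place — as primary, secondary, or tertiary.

Step 1: The C–Cl bond breaks with both electrons going to the chloride; Cl⁻ leaves and a secondary carbocation remains.
No single 1,2-shift to an adjacent carbon would give a more-substituted cation, so no rearrangement occurs.

secondary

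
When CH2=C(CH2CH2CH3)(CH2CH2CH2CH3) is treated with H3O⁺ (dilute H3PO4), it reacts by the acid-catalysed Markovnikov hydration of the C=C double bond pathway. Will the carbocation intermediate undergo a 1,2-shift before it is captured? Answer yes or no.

The first-formed carbocation is tertiary.
No single 1,2-shift to an adjacent carbon would produce a more-substituted cation than the one already present, so no rearrangement occurs.

no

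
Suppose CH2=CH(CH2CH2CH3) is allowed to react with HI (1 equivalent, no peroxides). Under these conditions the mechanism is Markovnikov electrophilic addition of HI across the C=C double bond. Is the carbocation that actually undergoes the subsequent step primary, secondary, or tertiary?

secondary

Step 1: Protonation of the alkene by HI: the π bond acts as the nucleophile and picks up H⁺, giving the more stable (Markovnikov) secondary carbocation. The H–I bond breaks heterolytically, releasing I⁻.
No single 1,2-shift to an adjacent carbon would give a more-substituted cation, so no rearrangement occurs.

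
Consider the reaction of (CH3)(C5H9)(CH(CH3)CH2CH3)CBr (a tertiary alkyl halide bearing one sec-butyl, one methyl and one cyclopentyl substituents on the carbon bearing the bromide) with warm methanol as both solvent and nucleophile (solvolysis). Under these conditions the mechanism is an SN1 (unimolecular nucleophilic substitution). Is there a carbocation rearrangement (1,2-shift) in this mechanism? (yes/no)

The first-formed carbocation is tertiary.
No single 1,2-shift to an adjacent carbon would produce a more-substituted cation than the one already present, so no rearrangement occurs.

no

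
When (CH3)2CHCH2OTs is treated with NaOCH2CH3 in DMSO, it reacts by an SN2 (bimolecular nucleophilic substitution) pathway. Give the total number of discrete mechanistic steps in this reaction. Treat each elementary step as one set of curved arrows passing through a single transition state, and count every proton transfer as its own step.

1

Step 1: Backside attack by CH3CH2O⁻ on the carbon bearing the tosylate: the new C–O bond forms as the C–O bond breaks, with Walden inversion at carbon.
Total: 1 elementary step.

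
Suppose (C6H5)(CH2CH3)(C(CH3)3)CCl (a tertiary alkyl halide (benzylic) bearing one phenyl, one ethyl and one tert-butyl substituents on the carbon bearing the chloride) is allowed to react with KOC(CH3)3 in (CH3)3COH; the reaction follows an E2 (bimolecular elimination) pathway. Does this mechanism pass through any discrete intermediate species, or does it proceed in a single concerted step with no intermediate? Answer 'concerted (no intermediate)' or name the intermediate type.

In one step, (CH3)3CO⁻ pulls off a β-proton, the C–Cl bond cleaves, and a C=C double bond forms between the α- and β-carbons (E2, anti elimination).
All bond changes occur in one transition state; no discrete intermediate is formed.

concerted (no intermediate)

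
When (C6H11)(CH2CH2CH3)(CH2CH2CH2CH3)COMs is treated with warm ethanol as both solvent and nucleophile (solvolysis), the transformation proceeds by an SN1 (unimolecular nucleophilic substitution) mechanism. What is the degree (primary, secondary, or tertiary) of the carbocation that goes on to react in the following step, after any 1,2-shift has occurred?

Step 1: Unassisted departure of MsO⁻ (taking the C–O bonding pair) generates a tertiary carbocation.
No single 1,2-shift to an adjacent carbon would give a more-substituted cation, so no rearrangement occurs.

tertiary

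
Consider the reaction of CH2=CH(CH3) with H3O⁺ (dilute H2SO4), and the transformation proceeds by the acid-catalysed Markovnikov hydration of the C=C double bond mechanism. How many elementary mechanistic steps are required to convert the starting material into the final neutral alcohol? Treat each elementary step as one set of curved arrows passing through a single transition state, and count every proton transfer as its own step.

Step 1: Protonation of the alkene by H3O⁺: the π bond acts as the nucleophile and picks up H⁺, giving the more stable (Markovnikov) secondary carbocation. H2O is released.
(No 1,2-shift: no single shift to an adjacent carbon would give a more stable cation.)
Step 2: Nucleophilic capture of the cation by H2O produces the protonated alcohol (an oxonium ion).
Step 3: H2O removes a proton from the oxonium oxygen, regenerating H3O⁺ and giving the neutral alcohol.
Total: 3 elementary steps.

3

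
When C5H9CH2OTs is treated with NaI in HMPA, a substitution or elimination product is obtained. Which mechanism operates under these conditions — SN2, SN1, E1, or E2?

SN2

Conditions: a primary substrate with a strong nucleophile in the polar aprotic solvent HMPA.
These conditions are the textbook signature of the SN2 pathway.
An unhindered substrate with a strong nucleophile in a polar aprotic solvent favours one-step backside displacement.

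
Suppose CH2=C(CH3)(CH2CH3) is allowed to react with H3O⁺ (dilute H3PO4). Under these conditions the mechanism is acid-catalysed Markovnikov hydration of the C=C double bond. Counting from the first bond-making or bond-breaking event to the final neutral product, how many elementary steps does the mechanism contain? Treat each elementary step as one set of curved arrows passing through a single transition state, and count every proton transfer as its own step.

3

Step 1: Protonation of the alkene by H3O⁺: the π bond acts as the nucleophile and picks up H⁺, giving the more stable (Markovnikov) tertiary carbocation. H2O is released.
(No 1,2-shift: no single shift to an adjacent carbon would give a more stable cation.)
Step 2: Nucleophilic capture of the cation by H2O produces the protonated alcohol (an oxonium ion).
Step 3: H2O removes a proton from the oxonium oxygen, regenerating H3O⁺ and giving the neutral alcohol.
Total: 3 elementary steps.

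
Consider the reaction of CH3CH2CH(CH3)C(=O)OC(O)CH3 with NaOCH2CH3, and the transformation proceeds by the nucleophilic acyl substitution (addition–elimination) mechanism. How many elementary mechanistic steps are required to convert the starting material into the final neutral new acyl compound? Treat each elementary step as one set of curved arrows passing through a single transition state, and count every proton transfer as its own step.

Step 1: A lone pair on the O of CH3CH2O⁻ attacks the electrophilic acyl carbon; the π(C=O) electrons move onto oxygen, giving a tetrahedral intermediate.
Step 2: Elimination step: re-formation of the carbonyl π bond drives out CH3CO2⁻, giving the new acyl compound.
Total: 2 elementary steps.

2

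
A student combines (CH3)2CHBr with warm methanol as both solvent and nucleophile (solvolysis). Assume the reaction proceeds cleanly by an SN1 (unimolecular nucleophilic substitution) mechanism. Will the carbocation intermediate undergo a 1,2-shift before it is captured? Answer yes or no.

no

The first-formed carbocation is secondary.
No single 1,2-shift to an adjacent carbon would produce a more-substituted cation than the one already present, so no rearrangement occurs.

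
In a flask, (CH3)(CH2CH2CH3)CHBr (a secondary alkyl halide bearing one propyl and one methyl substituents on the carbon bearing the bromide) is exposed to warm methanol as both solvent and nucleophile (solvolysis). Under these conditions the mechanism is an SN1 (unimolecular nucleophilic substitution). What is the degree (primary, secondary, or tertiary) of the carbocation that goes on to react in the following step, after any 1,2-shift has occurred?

secondary

Step 1: The C–Br bond breaks with both electrons going to the bromide; Br⁻ leaves and a secondary carbocation remains.
No single 1,2-shift to an adjacent carbon would give a more-substituted cation, so no rearrangement occurs.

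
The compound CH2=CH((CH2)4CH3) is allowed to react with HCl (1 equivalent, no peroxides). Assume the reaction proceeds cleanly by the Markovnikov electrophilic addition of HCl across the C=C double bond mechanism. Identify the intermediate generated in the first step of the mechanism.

Step 1: The π electrons of the C=C bond attack a proton of HCl; Markovnikov addition places the new C–H on the less-substituted alkene carbon, so the positive charge ends up on the more-substituted carbon — a secondary carbocation. The H–Cl bond breaks heterolytically, releasing Cl⁻.
After step 1 the species present is a secondary carbocation.

secondary carbocation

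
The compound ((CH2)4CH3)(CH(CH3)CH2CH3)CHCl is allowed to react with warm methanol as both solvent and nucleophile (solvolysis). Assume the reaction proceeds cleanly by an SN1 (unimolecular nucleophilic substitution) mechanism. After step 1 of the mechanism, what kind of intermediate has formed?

Step 1: Unassisted departure of Cl⁻ (taking the C–Cl bonding pair) generates a secondary carbocation.
After step 1 the species present is a secondary carbocation.

secondary carbocation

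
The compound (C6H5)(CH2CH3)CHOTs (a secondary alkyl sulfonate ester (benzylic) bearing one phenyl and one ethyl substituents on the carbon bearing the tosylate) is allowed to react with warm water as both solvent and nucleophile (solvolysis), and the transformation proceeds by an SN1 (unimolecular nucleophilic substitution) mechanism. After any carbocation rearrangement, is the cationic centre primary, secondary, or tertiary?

Step 1: Rate-determining heterolysis of the C–O bond gives TsO⁻ and a secondary carbocation.
No single 1,2-shift to an adjacent carbon would give a more-substituted cation, so no rearrangement occurs.

secondary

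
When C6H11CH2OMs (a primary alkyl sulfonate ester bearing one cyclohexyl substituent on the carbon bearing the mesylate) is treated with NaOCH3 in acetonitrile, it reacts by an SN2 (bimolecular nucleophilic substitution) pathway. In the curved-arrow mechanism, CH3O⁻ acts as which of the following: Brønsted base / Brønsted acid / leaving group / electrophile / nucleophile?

Step 1: Backside attack by CH3O⁻ on the carbon bearing the mesylate: the new C–O bond forms as the C–O bond breaks, with Walden inversion at carbon.
CH3O⁻ donates an electron pair to form a new σ-bond to carbon — it is the nucleophile.

nucleophile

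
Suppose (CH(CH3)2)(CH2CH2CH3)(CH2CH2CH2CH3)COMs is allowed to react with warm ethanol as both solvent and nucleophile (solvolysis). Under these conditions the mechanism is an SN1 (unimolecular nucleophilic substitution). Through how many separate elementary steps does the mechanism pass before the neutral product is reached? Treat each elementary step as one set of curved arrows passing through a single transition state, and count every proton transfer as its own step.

3

Step 1: Unassisted departure of MsO⁻ (taking the C–O bonding pair) generates a tertiary carbocation.
(No 1,2-shift: no single shift to an adjacent carbon would give a more stable cation.)
Step 2: Nucleophilic capture: the oxygen of CH3CH2OH bonds to the cationic carbon, producing an oxonium-ion intermediate.
Step 3: A second solvent molecule removes the proton on oxygen, giving the neutral ether product.
Total: 3 elementary steps.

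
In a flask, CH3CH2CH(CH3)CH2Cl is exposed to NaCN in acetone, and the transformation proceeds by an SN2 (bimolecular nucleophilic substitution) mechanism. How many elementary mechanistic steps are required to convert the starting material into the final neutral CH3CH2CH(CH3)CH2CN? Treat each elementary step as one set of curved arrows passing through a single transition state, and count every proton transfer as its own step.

Step 1: The cyanide nucleophile donates a lone pair from C to the α-carbon in a backside attack; simultaneously the C–Cl σ-bond breaks and both of its electrons leave with Cl⁻. One concerted step with inversion of configuration.
Total: 1 elementary step.

1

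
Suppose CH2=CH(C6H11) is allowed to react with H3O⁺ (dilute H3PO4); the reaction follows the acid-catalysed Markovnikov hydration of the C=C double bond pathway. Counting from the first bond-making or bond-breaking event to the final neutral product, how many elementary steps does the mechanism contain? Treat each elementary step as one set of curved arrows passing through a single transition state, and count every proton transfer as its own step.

4

Step 1: Electrophilic addition begins with the π(C=C) electrons forming a bond to the proton of H3O⁺. Following Markovnikov's rule, the resulting cation is secondary. H2O is released.
Step 2: A hydride (H with its bonding pair) migrates from the adjacent cyclohexyl carbon to the cationic centre — a 1,2-hydride shift — upgrading the secondary cation to a tertiary one.
Step 3: Water acts as the nucleophile: an oxygen lone pair bonds to the cationic carbon, giving an oxonium-ion intermediate.
Step 4: Proton transfer from the O–H of the oxonium ion to H2O completes the catalytic cycle and yields the alcohol.
Total: 4 elementary steps.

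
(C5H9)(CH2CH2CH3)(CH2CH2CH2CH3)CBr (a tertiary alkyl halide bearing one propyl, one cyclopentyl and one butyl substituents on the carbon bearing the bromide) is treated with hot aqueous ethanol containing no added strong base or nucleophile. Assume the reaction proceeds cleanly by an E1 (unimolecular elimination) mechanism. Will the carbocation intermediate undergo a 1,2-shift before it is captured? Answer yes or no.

no

The first-formed carbocation is tertiary.
No single 1,2-shift to an adjacent carbon would produce a more-substituted cation than the one already present, so no rearrangement occurs.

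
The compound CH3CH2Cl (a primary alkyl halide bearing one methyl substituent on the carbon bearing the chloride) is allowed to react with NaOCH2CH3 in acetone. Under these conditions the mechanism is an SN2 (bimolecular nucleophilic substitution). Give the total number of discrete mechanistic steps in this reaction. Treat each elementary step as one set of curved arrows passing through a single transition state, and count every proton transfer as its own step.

Step 1: The ethoxide nucleophile donates a lone pair from O to the α-carbon in a backside attack; simultaneously the C–Cl σ-bond breaks and both of its electrons leave with Cl⁻. One concerted step with inversion of configuration.
Total: 1 elementary step.

1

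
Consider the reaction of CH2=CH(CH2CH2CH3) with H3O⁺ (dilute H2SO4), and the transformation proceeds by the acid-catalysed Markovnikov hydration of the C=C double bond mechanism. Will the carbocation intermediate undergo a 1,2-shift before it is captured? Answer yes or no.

The first-formed carbocation is secondary.
No single 1,2-shift to an adjacent carbon would produce a more-substituted cation than the one already present, so no rearrangement occurs.

no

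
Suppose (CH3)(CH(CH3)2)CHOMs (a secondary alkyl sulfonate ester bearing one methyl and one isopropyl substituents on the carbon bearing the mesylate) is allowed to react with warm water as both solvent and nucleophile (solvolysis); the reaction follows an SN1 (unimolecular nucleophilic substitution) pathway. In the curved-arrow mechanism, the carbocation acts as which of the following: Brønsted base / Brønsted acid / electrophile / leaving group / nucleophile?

Step 3: A lone pair on the oxygen of H2O attacks the carbocation, forming a new C–O σ-bond and an oxonium ion.
The carbocation accepts an electron pair into an empty or π* orbital — it is the electrophile.

electrophile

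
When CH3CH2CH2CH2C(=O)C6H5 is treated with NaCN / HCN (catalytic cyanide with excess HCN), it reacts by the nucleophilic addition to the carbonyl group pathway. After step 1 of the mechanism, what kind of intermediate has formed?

Step 1: CN⁻ attacks the sp² carbonyl carbon; the C=O π bond breaks and the electrons end up as a lone pair on the alkoxide oxygen of the tetrahedral intermediate.
After step 1 the species present is a tetrahedral alkoxide intermediate.

tetrahedral alkoxide intermediate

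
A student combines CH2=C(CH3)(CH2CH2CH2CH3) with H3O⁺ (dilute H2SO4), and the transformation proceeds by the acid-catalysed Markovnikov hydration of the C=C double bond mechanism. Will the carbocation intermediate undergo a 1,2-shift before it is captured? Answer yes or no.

no

The first-formed carbocation is tertiary.
No single 1,2-shift to an adjacent carbon would produce a more-substituted cation than the one already present, so no rearrangement occurs.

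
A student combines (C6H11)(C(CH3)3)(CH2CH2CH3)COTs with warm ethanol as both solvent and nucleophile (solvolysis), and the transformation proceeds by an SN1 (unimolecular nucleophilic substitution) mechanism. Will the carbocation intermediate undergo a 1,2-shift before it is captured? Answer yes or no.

The first-formed carbocation is tertiary.
No single 1,2-shift to an adjacent carbon would produce a more-substituted cation than the one already present, so no rearrangement occurs.

no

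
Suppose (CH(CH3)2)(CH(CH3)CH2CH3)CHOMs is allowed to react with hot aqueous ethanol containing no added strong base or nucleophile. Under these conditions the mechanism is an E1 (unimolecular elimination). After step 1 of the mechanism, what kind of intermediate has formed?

Step 1: The C–O bond breaks with both electrons going to the mesylate; MsO⁻ leaves and a secondary carbocation remains.
After step 1 the species present is a secondary carbocation.

secondary carbocation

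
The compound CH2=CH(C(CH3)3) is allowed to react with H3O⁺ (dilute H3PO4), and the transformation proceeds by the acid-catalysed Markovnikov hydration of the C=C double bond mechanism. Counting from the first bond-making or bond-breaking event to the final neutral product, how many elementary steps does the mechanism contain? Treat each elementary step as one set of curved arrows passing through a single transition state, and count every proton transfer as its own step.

Step 1: Electrophilic addition begins with the π(C=C) electrons forming a bond to the proton of H3O⁺. Following Markovnikov's rule, the resulting cation is secondary. H2O is released.
Step 2: A 1,2-methyl shift from the adjacent tert-butyl carbon moves the positive charge from the secondary centre to an adjacent carbon, generating a more stable tertiary carbocation.
Step 3: Nucleophilic capture of the cation by H2O produces the protonated alcohol (an oxonium ion).
Step 4: Proton transfer from the O–H of the oxonium ion to H2O completes the catalytic cycle and yields the alcohol.
Total: 4 elementary steps.

4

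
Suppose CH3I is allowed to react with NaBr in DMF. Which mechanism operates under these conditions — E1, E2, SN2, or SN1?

SN2

Conditions: a methyl substrate with a strong nucleophile in the polar aprotic solvent DMF.
These conditions are the textbook signature of the SN2 pathway.
An unhindered substrate with a strong nucleophile in a polar aprotic solvent favours one-step backside displacement.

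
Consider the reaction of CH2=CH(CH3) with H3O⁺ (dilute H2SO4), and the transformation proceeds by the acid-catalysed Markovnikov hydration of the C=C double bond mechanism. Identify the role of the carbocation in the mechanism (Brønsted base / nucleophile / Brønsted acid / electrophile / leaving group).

electrophile

Step 2: Nucleophilic capture of the cation by H2O produces the protonated alcohol (an oxonium ion).
The carbocation accepts an electron pair into an empty or π* orbital — it is the electrophile.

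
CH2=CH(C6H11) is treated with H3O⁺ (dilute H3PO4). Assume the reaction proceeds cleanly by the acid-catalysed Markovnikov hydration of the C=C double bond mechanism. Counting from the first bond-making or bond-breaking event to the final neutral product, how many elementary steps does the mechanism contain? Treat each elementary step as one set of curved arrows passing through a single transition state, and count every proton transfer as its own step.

4

Step 1: Protonation of the alkene by H3O⁺: the π bond acts as the nucleophile and picks up H⁺, giving the more stable (Markovnikov) secondary carbocation. H2O is released.
Step 2: Carbocation rearrangement: a 1,2-hydride shift from the adjacent cyclohexyl carbon converts the initially-formed secondary cation into the more stable tertiary cation.
Step 3: Water acts as the nucleophile: an oxygen lone pair bonds to the cationic carbon, giving an oxonium-ion intermediate.
Step 4: Proton transfer from the O–H of the oxonium ion to H2O completes the catalytic cycle and yields the alcohol.
Total: 4 elementary steps.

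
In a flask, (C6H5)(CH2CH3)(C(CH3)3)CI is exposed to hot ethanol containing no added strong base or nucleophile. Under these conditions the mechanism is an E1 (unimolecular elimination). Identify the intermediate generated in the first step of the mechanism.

tertiary carbocation

Step 1: Unassisted departure of I⁻ (taking the C–I bonding pair) generates a tertiary carbocation.
After step 1 the species present is a tertiary carbocation.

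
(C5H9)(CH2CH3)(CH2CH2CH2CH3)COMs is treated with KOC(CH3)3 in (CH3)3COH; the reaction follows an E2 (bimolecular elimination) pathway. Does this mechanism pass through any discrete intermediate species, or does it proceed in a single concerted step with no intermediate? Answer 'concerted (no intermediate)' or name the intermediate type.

concerted (no intermediate)

Concerted anti-periplanar elimination: (CH3)3CO⁻ abstracts a β-H while MsO⁻ leaves, and the C–H electrons become the new C=C π bond — all in a single transition state.
All bond changes occur in one transition state; no discrete intermediate is formed.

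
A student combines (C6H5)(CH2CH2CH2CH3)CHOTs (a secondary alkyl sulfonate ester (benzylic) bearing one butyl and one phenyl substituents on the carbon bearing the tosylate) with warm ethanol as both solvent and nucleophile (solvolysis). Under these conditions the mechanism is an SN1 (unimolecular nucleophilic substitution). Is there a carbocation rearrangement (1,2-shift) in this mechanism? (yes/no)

no

The first-formed carbocation is secondary.
No single 1,2-shift to an adjacent carbon would produce a more-substituted cation than the one already present, so no rearrangement occurs.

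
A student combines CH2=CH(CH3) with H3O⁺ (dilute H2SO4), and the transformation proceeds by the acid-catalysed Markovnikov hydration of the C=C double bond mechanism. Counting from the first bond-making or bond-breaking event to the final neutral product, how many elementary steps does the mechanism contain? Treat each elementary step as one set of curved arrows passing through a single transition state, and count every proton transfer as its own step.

3

Step 1: The π electrons of the C=C bond attack a proton of H3O⁺; Markovnikov addition places the new C–H on the less-substituted alkene carbon, so the positive charge ends up on the more-substituted carbon — a secondary carbocation. H2O is released.
(No 1,2-shift: no single shift to an adjacent carbon would give a more stable cation.)
Step 2: A lone pair on the oxygen of H2O attacks the carbocation, forming a C–O bond and an oxonium ion (a protonated alcohol).
Step 3: H2O removes a proton from the oxonium oxygen, regenerating H3O⁺ and giving the neutral alcohol.
Total: 3 elementary steps.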